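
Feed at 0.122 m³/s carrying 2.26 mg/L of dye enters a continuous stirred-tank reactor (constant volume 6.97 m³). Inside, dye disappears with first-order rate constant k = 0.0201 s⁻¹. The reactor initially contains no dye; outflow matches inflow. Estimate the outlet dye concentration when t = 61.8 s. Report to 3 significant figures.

0.949 mg/L

Species balance: V dC/dt = Q C_in − Q C − k V C.
dC/dt = (Q/V) C_in − (Q/V + k) C; effective rate a = Q/V + k = 0.017504 + 0.0201 = 0.037604 s⁻¹.
C_ss = Q C_in/(Q + kV) = 1.0520 mg/L; C(t) = C_ss + (C₀ − C_ss) e^(−a t).
C(61.8) = 1.0520 + (-1.0520)·e^(−0.037604·61.8) = 1.0520 + (-1.0520)·0.097891 = 0.94900 mg/L.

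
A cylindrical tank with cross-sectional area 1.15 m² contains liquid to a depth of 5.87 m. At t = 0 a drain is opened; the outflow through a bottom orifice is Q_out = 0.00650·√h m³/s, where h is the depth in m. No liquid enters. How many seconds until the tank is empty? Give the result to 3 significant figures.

A dh/dt = −Q_out = −0.00650 √h.
Separate and integrate: 2(√h − √h₀) = −(0.00650/A) t.
Set h = 0: 2√h₀ = (0.00650/A) t_empty ⇒ t_empty = 2A√h₀/0.00650.
t_empty = 2·1.15·√5.87/0.00650 = 2.3000·2.4228/0.00650 = 857.30 s.

857 s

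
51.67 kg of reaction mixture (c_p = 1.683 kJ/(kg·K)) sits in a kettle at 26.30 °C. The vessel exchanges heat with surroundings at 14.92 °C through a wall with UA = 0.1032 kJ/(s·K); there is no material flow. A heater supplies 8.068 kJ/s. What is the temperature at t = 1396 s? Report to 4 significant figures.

Heat balance on the well-mixed liquid: M c_p dT/dt = −UA(T − T_amb) + Q̇.
dT/dt = (T_ss − T)/τ with T_ss = T_amb + Q̇/UA = 14.92 + 8.068/0.1032 = 93.0983 °C, τ = M c_p/UA = 51.67·1.683/0.1032 = 842.642 s.
T approaches T_ss exponentially: T(t) = T_ss + (T₀ − T_ss) e^(−t/τ).
T(1396) = 93.0983 + (-66.7983)·0.190768 = 80.3553 °C.

80.36 °C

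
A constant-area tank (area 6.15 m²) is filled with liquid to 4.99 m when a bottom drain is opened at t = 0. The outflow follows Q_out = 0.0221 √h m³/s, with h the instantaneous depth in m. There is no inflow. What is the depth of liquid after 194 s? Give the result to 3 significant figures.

3.55 m

Accumulation of liquid (constant cross-section A): A dh/dt = −0.0221 √h.
Separate and integrate: 2(√h − √h₀) = −(0.0221/A) t.
√h = √4.99 − 0.0221·194/(2·6.15) = 2.2338 − 0.34857 = 1.8853.
h = 1.8853² = 3.5542 m.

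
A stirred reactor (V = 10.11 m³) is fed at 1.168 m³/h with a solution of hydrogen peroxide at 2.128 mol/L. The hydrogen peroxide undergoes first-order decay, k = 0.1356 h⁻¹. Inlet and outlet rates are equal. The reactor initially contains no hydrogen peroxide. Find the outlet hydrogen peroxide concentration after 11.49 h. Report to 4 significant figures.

Accumulation = in − out − consumed: V dC/dt = Q C_in − Q C − k V C.
This is linear with rate a = Q/V + k = 0.251129 h⁻¹.
C_ss = Q C_in/(Q + kV) = 0.978963 mol/L; C(t) = C_ss + (C₀ − C_ss) e^(−a t).
C(11.49) = 0.978963 + (-0.978963)·e^(−0.251129·11.49) = 0.978963 + (-0.978963)·0.0558283 = 0.924309 mol/L.

0.9243 mol/L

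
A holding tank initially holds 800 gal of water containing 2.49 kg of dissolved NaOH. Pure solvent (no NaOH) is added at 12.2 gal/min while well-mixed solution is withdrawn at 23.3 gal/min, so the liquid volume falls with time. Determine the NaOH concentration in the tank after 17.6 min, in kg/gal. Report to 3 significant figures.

Total volume: dV/dt = Q_in − Q_out = -11.100 gal/min, so V(t) = 800 − 11.100 t and V(17.6) = 604.64 gal.
Species balance (pure solvent in): dm/dt = −Q_out · m/V(t).
dm/m = −Q_out dt/(V₀ − 11.100 t); integrating gives ln(m/m₀) = −(Q_out/(Q_in−Q_out)) ln(V/V₀).
m = m₀ (V₀/V)^(Q_out/(Q_in−Q_out)) = 2.49 × (800/604.64)^(-2.0991) = 1.3834 kg.
C = m/V = 1.3834/604.64 = 0.0022881 kg/gal.

0.00229 kg/gal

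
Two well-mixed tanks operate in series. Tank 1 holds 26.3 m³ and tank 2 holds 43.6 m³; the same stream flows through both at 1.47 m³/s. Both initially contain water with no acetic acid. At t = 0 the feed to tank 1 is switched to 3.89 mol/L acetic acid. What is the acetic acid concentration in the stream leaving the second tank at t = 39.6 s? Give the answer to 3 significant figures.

Time constants: τᵢ = Vᵢ/Q for each well-mixed tank.
τ₁ = 26.3/1.47 = 17.891 s; τ₂ = 43.6/1.47 = 29.660 s.
Solving the cascade with C₁(0)=C₂(0)=0 gives C₂(t) = C_in[1 − (τ₁ e^(−t/τ₁) − τ₂ e^(−t/τ₂))/(τ₁ − τ₂)].
At t = 39.6: e^(−t/τ₁) = 0.10933, e^(−t/τ₂) = 0.26312.
C₂ = 3.89·[1 − (17.891·0.10933 − 29.660·0.26312)/(-11.769)] = 3.89·0.50308 = 1.9570 mol/L.

1.96 mol/L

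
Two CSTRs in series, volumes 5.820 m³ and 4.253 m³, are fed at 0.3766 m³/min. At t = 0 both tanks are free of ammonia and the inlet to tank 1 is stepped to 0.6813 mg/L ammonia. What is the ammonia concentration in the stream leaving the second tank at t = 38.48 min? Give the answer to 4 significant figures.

Each tank obeys Vᵢ dCᵢ/dt = Q(Cᵢ₋₁ − Cᵢ), so τᵢ = Vᵢ/Q.
τ₁ = 5.820/0.3766 = 15.4541 min; τ₂ = 4.253/0.3766 = 11.2931 min.
Tank 1: C₁ = C_in(1 − e^(−t/τ₁)). Tank 2 (τ₁ ≠ τ₂): C₂ = C_in[1 − (τ₁ e^(−t/τ₁) − τ₂ e^(−t/τ₂))/(τ₁ − τ₂)].
At t = 38.48: e^(−t/τ₁) = 0.0829133, e^(−t/τ₂) = 0.0331280.
C₂ = 0.6813·[1 − (15.4541·0.0829133 − 11.2931·0.0331280)/(4.16091)] = 0.6813·0.781964 = 0.532752 mg/L.

0.5328 mg/L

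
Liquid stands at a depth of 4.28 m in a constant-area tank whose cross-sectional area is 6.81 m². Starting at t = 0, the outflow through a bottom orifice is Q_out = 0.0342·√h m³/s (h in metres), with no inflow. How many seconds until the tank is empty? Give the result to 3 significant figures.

A dh/dt = −Q_out = −0.0342 √h.
This is separable: 2 d(√h)/dt = −0.0342/A, so √h = √h₀ − (0.0342/(2A)) t.
Tank is empty when √h = 0: t_empty = 2A√h₀/0.0342.
t_empty = 2·6.81·√4.28/0.0342 = 13.620·2.0688/0.0342 = 823.90 s.

824 s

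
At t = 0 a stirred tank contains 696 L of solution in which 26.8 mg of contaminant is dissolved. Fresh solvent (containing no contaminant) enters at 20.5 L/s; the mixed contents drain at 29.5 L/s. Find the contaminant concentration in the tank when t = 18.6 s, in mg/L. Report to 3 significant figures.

Total volume: dV/dt = Q_in − Q_out = -9.0000 L/s, so V(t) = 696 − 9.0000 t and V(18.6) = 528.60 L.
No contaminant enters, so dm/dt = −Q_out · (m/V).
Separate: dm/m = −Q_out dt/V(t) ⇒ ln(m/m₀) = −(Q_out/(Q_in−Q_out)) ln(V/V₀).
m = m₀ (V₀/V)^(Q_out/(Q_in−Q_out)) = 26.8 × (696/528.60)^(-3.2778) = 10.877 mg.
C = m/V = 10.877/528.60 = 0.020577 mg/L.

0.0206 mg/L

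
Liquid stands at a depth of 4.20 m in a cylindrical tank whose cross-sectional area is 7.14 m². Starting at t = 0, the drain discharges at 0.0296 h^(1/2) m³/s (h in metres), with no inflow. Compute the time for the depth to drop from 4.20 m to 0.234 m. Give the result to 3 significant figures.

755 s

Volume balance on the tank: A dh/dt = −0.0296 √h.
∫ h^(−1/2) dh = −(0.0296/A) ∫ dt, giving 2√h = 2√h₀ − (0.0296/A) t.
t = 2A(√h₀ − √h)/0.0296 = 2·7.14·(√4.20 − √0.234)/0.0296
  = 14.280 × (2.0494 − 0.48374) / 0.0296 = 755.32 s.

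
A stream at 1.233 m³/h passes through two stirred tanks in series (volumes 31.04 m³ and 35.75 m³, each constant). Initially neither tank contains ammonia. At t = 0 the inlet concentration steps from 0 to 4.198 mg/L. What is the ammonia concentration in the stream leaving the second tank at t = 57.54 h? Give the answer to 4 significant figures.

Time constants: τᵢ = Vᵢ/Q for each well-mixed tank.
τ₁ = 31.04/1.233 = 25.1744 h; τ₂ = 35.75/1.233 = 28.9943 h.
Tank 1: C₁ = C_in(1 − e^(−t/τ₁)). Tank 2 (τ₁ ≠ τ₂): C₂ = C_in[1 − (τ₁ e^(−t/τ₁) − τ₂ e^(−t/τ₂))/(τ₁ − τ₂)].
At t = 57.54: e^(−t/τ₁) = 0.101707, e^(−t/τ₂) = 0.137446.
C₂ = 4.198·[1 − (25.1744·0.101707 − 28.9943·0.137446)/(-3.81995)] = 4.198·0.627029 = 2.63227 mg/L.

2.632 mg/L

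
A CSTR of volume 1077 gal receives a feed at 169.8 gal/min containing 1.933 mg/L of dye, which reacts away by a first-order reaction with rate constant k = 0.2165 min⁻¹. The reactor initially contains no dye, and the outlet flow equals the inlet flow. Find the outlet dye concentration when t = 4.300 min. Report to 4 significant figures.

0.6515 mg/L

Accumulation = in − out − consumed: V dC/dt = Q C_in − Q C − k V C.
This is linear with rate a = Q/V + k = 0.374160 min⁻¹.
C_ss = Q C_in/(Q + kV) = 0.814510 mg/L; C(t) = C_ss + (C₀ − C_ss) e^(−a t).
C(4.300) = 0.814510 + (-0.814510)·e^(−0.374160·4.300) = 0.814510 + (-0.814510)·0.200110 = 0.651518 mg/L.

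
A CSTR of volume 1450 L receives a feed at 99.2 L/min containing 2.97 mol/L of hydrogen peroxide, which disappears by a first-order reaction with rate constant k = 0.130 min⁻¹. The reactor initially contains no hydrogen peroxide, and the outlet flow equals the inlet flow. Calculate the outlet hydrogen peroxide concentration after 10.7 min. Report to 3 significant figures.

Species balance: V dC/dt = Q C_in − Q C − k V C.
dC/dt = (Q/V) C_in − (Q/V + k) C; effective rate a = Q/V + k = 0.068414 + 0.130 = 0.19841 min⁻¹.
C_ss = Q C_in/(Q + kV) = 1.0241 mol/L; C(t) = C_ss + (C₀ − C_ss) e^(−a t).
C(10.7) = 1.0241 + (-1.0241)·e^(−0.19841·10.7) = 1.0241 + (-1.0241)·0.11967 = 0.90152 mol/L.

0.902 mol/L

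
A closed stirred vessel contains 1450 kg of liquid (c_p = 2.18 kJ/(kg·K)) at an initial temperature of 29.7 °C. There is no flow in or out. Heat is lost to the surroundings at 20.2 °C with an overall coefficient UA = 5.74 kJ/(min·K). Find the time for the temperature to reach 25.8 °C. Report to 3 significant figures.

291 min

First-law balance (no shaft work): M c_p dT/dt = −UA(T − T_amb).
τ = M c_p/UA = 550.70 min; T_ss = T_amb = 20.200 °C.
T(t) = T_ss + (T₀ − T_ss)e^(−t/τ); set T = 25.8:
t = −τ ln[(T − T_ss)/(T₀ − T_ss)] = −550.70 · ln(0.58947) = 291.06 min.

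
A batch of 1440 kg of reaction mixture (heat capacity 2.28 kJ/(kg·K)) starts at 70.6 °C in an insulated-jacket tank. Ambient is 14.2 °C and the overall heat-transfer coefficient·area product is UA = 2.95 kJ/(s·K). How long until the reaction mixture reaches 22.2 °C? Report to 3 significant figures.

2170 s

Lumped-capacitance energy balance: M c_p dT/dt = UA(T_amb − T).
τ = M c_p/UA = 1112.9 s; T_ss = T_amb = 14.200 °C.
T(t) = T_ss + (T₀ − T_ss)e^(−t/τ); set T = 22.2:
t = −τ ln[(T − T_ss)/(T₀ − T_ss)] = −1112.9 · ln(0.14184) = 2173.6 s.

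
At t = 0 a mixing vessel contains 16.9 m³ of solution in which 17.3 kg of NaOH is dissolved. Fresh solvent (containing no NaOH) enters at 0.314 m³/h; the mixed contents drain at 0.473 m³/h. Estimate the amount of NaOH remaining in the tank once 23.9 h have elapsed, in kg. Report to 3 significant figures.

Let m(t) be the amount of NaOH. Volume: V(t) = V₀ + (Q_in − Q_out) t = 16.9 − 0.15900 t; V(23.9) = 13.100 m³.
Species balance (pure solvent in): dm/dt = −Q_out · m/V(t).
dm/m = −Q_out dt/(V₀ − 0.15900 t); integrating gives ln(m/m₀) = −(Q_out/(Q_in−Q_out)) ln(V/V₀).
m = m₀ (V₀/V)^(Q_out/(Q_in−Q_out)) = 17.3 × (16.9/13.100)^(-2.9748) = 8.1091 kg.

8.11 kg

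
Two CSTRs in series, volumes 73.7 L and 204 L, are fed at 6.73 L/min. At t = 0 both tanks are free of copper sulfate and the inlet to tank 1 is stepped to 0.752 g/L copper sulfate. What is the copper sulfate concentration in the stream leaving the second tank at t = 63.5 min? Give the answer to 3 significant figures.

0.608 g/L

Species balance on tank i: dCᵢ/dt = (Cᵢ₋₁ − Cᵢ)/τᵢ with τᵢ = Vᵢ/Q.
τ₁ = 73.7/6.73 = 10.951 min; τ₂ = 204/6.73 = 30.312 min.
Solving the cascade with C₁(0)=C₂(0)=0 gives C₂(t) = C_in[1 − (τ₁ e^(−t/τ₁) − τ₂ e^(−t/τ₂))/(τ₁ − τ₂)].
At t = 63.5: e^(−t/τ₁) = 0.0030319, e^(−t/τ₂) = 0.12309.
C₂ = 0.752·[1 − (10.951·0.0030319 − 30.312·0.12309)/(-19.361)] = 0.752·0.80901 = 0.60838 g/L.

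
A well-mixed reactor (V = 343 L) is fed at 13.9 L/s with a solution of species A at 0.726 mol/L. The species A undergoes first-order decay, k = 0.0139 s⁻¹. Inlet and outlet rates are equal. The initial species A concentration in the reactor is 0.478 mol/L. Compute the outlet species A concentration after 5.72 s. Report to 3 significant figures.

Species balance: V dC/dt = Q C_in − Q C − k V C.
This is linear with rate a = Q/V + k = 0.054425 s⁻¹.
C_ss = Q C_in/(Q + kV) = 0.54058 mol/L; C(t) = C_ss + (C₀ − C_ss) e^(−a t).
C(5.72) = 0.54058 + (-0.062581)·e^(−0.054425·5.72) = 0.54058 + (-0.062581)·0.73249 = 0.49474 mol/L.

0.495 mol/L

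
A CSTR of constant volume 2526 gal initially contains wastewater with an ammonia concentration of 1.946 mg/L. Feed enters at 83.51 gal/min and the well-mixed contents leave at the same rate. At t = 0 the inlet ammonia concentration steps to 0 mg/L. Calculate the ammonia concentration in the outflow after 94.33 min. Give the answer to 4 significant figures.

0.08605 mg/L

Unsteady species balance (constant V, well mixed): V dC/dt = Q(C_in − C).
Rewrite as dC/dt + C/τ = C_in/τ, τ = V/Q = 30.2479 min.
Integrating: C(t) = C_in + (C₀ − C_in) e^(−t/τ).
C(94.33) = 0 + (1.946 − 0)·e^(−94.33/30.2479) = 0 + (1.94600)·0.0442205 = 0.0860531 mg/L.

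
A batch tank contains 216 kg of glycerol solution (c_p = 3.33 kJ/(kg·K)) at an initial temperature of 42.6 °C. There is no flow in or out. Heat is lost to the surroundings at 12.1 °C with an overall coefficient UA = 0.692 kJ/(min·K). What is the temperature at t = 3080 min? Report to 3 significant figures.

13.7 °C

Unsteady energy balance on the tank contents: M c_p dT/dt = −UA(T − T_amb).
dT/dt = (T_ss − T)/τ with T_ss = T_amb = 12.100 °C, τ = M c_p/UA = 216·3.33/0.692 = 1039.4 min.
Solution: T(t) = T_ss + (T₀ − T_ss) e^(−t/τ).
T(3080) = 12.100 + (30.500)·0.051654 = 13.675 °C.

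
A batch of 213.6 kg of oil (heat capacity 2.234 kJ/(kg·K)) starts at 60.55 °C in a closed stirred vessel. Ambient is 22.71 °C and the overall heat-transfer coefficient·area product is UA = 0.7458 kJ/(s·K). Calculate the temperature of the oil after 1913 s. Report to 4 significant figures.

M c_p dT/dt = −UA(T − T_amb).
dT/dt = (T_ss − T)/τ with T_ss = T_amb = 22.7100 °C, τ = M c_p/UA = 213.6·2.234/0.7458 = 639.826 s.
Solution: T(t) = T_ss + (T₀ − T_ss) e^(−t/τ).
T(1913) = 22.7100 + (37.8400)·0.0502938 = 24.6131 °C.

24.61 °C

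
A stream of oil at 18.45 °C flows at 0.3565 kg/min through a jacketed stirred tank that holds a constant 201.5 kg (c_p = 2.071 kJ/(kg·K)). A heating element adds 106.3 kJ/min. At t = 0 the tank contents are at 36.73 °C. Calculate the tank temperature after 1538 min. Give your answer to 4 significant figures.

154.2 °C

M c_p dT/dt = ṁ c_p (T_in − T) + Q̇.
τ = M/ṁ = 565.217 min; T_ss = T_in + Q̇/(ṁ c_p) = 18.45 + 106.3/(0.3565·2.071) = 162.427 °C.
Solution: T(t) = T_ss + (T₀ − T_ss) e^(−t/τ).
T(1538) = 162.427 + (-125.697)·e^(−1538/565.217) = 162.427 + (-125.697)·0.0658039 = 154.156 °C.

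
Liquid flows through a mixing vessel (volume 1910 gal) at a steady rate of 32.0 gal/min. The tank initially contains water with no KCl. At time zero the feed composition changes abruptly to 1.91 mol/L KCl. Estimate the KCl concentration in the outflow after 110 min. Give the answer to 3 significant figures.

Transient balance on the dissolved component: V dC/dt = Q(C_in − C).
Time constant τ = V/Q = 1910/32.0 = 59.688 min.
This is linear first-order; C(t) = C_in + (C₀ − C_in) e^(−t/τ).
C(110) = 1.91 + (0 − 1.91)·e^(−110/59.688) = 1.91 + (-1.9100)·0.15835 = 1.6075 mol/L.

1.61 mol/L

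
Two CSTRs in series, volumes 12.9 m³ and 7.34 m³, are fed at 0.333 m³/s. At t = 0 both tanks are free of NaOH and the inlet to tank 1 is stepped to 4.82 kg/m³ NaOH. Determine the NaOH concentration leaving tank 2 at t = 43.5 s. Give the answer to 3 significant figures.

Each tank obeys Vᵢ dCᵢ/dt = Q(Cᵢ₋₁ − Cᵢ), so τᵢ = Vᵢ/Q.
τ₁ = 12.9/0.333 = 38.739 s; τ₂ = 7.34/0.333 = 22.042 s.
Tank 1: C₁ = C_in(1 − e^(−t/τ₁)). Tank 2 (τ₁ ≠ τ₂): C₂ = C_in[1 − (τ₁ e^(−t/τ₁) − τ₂ e^(−t/τ₂))/(τ₁ − τ₂)].
At t = 43.5: e^(−t/τ₁) = 0.32533, e^(−t/τ₂) = 0.13897.
C₂ = 4.82·[1 − (38.739·0.32533 − 22.042·0.13897)/(16.697)] = 4.82·0.42864 = 2.0660 kg/m³.

2.07 kg/m³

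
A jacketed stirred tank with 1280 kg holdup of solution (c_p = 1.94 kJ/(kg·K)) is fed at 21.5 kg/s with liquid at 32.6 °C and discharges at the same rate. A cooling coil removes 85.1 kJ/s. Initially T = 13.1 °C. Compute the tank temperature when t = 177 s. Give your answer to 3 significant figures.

29.7 °C

M c_p dT/dt = ṁ c_p (T_in − T) − Q̇.
Rearrange: dT/dt = (T_ss − T)/τ with τ = M/ṁ = 59.535 s and T_ss = T_in − Q̇/(ṁ c_p) = 30.560 °C.
Integrating: T(t) = T_ss + (T₀ − T_ss) e^(−t/τ).
T(177) = 30.560 + (-17.460)·e^(−177/59.535) = 30.560 + (-17.460)·0.051147 = 29.667 °C.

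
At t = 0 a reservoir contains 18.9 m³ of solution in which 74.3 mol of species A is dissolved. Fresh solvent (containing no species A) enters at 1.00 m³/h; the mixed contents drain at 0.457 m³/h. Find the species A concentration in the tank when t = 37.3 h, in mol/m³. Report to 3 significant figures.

1.03 mol/m³

Let m(t) be the amount of species A. Volume: V(t) = V₀ + (Q_in − Q_out) t = 18.9 + 0.54300 t; V(37.3) = 39.154 m³.
No species A enters, so dm/dt = −Q_out · (m/V).
Separate: dm/m = −Q_out dt/V(t) ⇒ ln(m/m₀) = −(Q_out/(Q_in−Q_out)) ln(V/V₀).
m = m₀ (V₀/V)^(Q_out/(Q_in−Q_out)) = 74.3 × (18.9/39.154)^(0.84162) = 40.251 mol.
C = m/V = 40.251/39.154 = 1.0280 mol/m³.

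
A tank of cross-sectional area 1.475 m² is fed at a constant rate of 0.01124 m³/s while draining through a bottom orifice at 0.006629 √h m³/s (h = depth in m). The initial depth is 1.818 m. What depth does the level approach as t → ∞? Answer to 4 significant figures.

2.875 m

Accumulation of liquid (constant cross-section A): A dh/dt = Q_in − 0.006629 √h. At steady state dh/dt = 0:
Q_in = 0.006629 √h_ss ⇒ √h_ss = 0.01124/0.006629 = 1.69558.
h_ss = 1.69558² = 2.87499 m. (Since h₀ = 1.818 m < h_ss, the level will rise toward this value.)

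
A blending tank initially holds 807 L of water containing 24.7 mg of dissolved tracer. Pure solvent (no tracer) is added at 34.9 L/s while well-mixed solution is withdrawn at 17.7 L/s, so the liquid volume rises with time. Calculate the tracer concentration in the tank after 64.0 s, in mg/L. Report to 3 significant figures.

Let m(t) be the amount of tracer. Volume: V(t) = V₀ + (Q_in − Q_out) t = 807 + 17.200 t; V(64.0) = 1907.8 L.
Species balance (pure solvent in): dm/dt = −Q_out · m/V(t).
Separate: dm/m = −Q_out dt/V(t) ⇒ ln(m/m₀) = −(Q_out/(Q_in−Q_out)) ln(V/V₀).
m = m₀ (V₀/V)^(Q_out/(Q_in−Q_out)) = 24.7 × (807/1907.8)^(1.0291) = 10.190 mg.
C = m/V = 10.190/1907.8 = 0.0053412 mg/L.

0.00534 mg/L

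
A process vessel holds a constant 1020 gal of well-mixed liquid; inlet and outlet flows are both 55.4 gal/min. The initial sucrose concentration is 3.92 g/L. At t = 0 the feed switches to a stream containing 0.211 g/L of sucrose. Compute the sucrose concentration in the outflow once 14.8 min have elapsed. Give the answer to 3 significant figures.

Accumulation = in − out for the solute gives V dC/dt = Q(C_in − C).
So dC/dt = (C_in − C)/τ with τ = V/Q = 1020/55.4 = 18.412 min.
Solution: C(t) = C_in + (C₀ − C_in) e^(−t/τ).
C(14.8) = 0.211 + (3.92 − 0.211)·e^(−14.8/18.412) = 0.211 + (3.7090)·0.44761 = 1.8712 g/L.

1.87 g/L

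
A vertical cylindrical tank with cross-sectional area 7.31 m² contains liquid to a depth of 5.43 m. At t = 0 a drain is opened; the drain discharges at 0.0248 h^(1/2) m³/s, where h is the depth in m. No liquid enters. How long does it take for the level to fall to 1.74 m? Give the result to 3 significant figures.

A dh/dt = −Q_out = −0.0248 √h.
This is separable: 2 d(√h)/dt = −0.0248/A, so √h = √h₀ − (0.0248/(2A)) t.
t = 2A(√h₀ − √h)/0.0248 = 2·7.31·(√5.43 − √1.74)/0.0248
  = 14.620 × (2.3302 − 1.3191) / 0.0248 = 596.09 s.

596 s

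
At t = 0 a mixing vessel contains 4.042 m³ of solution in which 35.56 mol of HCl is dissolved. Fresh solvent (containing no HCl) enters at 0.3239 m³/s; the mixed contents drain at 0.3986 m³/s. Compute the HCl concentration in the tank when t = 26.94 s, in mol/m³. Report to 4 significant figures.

0.4437 mol/m³

Total volume: dV/dt = Q_in − Q_out = -0.0747000 m³/s, so V(t) = 4.042 − 0.0747000 t and V(26.94) = 2.02958 m³.
Solute balance: dm/dt = 0 − Q_out C = −Q_out m/V(t).
dm/m = −Q_out dt/(V₀ − 0.0747000 t); integrating gives ln(m/m₀) = −(Q_out/(Q_in−Q_out)) ln(V/V₀).
m = m₀ (V₀/V)^(Q_out/(Q_in−Q_out)) = 35.56 × (4.042/2.02958)^(-5.33601) = 0.900497 mol.
C = m/V = 0.900497/2.02958 = 0.443686 mol/m³.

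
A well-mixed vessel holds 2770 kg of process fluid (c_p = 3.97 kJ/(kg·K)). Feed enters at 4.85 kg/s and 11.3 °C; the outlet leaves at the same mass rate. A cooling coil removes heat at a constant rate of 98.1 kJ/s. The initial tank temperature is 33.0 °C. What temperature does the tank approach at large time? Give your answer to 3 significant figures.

6.21 °C

Energy balance: M c_p dT/dt = ṁ c_p (T_in − T) − 98.1.
At steady state dT/dt = 0 ⇒ T_ss = T_in − Q̇/(ṁ c_p) = 11.3 − 98.1/(4.85·3.97) = 6.2051 °C.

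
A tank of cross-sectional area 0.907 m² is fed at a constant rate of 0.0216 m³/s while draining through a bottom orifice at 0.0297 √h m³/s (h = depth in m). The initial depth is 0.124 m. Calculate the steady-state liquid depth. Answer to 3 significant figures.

Mass balance (ρ constant): A dh/dt = Q_in − 0.0297 √h. At steady state dh/dt = 0:
Q_in = 0.0297 √h_ss ⇒ √h_ss = 0.0216/0.0297 = 0.72727.
h_ss = 0.72727² = 0.52893 m. (Since h₀ = 0.124 m < h_ss, the level will rise toward this value.)

0.529 m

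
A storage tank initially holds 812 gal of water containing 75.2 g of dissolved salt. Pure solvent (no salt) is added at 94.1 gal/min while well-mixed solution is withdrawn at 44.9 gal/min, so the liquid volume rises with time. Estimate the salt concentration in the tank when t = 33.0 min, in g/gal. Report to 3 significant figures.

Let m(t) be the amount of salt. Volume: V(t) = V₀ + (Q_in − Q_out) t = 812 + 49.200 t; V(33.0) = 2435.6 gal.
No salt enters, so dm/dt = −Q_out · (m/V).
Separate: dm/m = −Q_out dt/V(t) ⇒ ln(m/m₀) = −(Q_out/(Q_in−Q_out)) ln(V/V₀).
m = m₀ (V₀/V)^(Q_out/(Q_in−Q_out)) = 75.2 × (812/2435.6)^(0.91260) = 27.597 g.
C = m/V = 27.597/2435.6 = 0.011331 g/gal.

0.0113 g/gal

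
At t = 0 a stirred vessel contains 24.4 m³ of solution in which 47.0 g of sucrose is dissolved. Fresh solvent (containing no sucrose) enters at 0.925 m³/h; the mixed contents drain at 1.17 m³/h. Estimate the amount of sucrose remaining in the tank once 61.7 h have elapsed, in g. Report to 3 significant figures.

Let m(t) be the amount of sucrose. Volume: V(t) = V₀ + (Q_in − Q_out) t = 24.4 − 0.24500 t; V(61.7) = 9.2835 m³.
Species balance (pure solvent in): dm/dt = −Q_out · m/V(t).
Separate: dm/m = −Q_out dt/V(t) ⇒ ln(m/m₀) = −(Q_out/(Q_in−Q_out)) ln(V/V₀).
m = m₀ (V₀/V)^(Q_out/(Q_in−Q_out)) = 47.0 × (24.4/9.2835)^(-4.7755) = 0.46550 g.

0.466 g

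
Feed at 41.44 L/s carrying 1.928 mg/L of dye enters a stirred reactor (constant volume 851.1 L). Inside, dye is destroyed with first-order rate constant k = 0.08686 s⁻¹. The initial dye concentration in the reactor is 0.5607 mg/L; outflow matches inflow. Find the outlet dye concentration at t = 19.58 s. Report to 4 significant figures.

V dC/dt = Q(C_in − C) − k V C.
This is linear with rate a = Q/V + k = 0.135550 s⁻¹.
C_ss = Q C_in/(Q + kV) = 0.692543 mg/L; C(t) = C_ss + (C₀ − C_ss) e^(−a t).
C(19.58) = 0.692543 + (-0.131843)·e^(−0.135550·19.58) = 0.692543 + (-0.131843)·0.0703644 = 0.683266 mg/L.

0.6833 mg/L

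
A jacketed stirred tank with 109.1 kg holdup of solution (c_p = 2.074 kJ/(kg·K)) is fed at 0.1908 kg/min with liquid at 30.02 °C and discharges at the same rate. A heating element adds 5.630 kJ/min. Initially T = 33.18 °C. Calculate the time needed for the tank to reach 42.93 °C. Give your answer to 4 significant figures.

1217 min

M c_p dT/dt = ṁ c_p (T_in − T) + Q̇.
τ = M/ṁ = 571.803 min; T_ss = T_in + Q̇/(ṁ c_p) = 44.2473 °C.
T(t) = T_ss + (T₀ − T_ss) e^(−t/τ). Set T = 42.93:
e^(−t/τ) = (42.93 − 44.2473)/(33.18 − 44.2473) = 0.119023
t = −571.803 · ln(0.119023) = 1217.05 min.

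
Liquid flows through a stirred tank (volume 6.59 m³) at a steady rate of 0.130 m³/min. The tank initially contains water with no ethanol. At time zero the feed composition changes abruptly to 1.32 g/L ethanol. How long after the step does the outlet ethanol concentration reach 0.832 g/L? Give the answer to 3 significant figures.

Species balance: V dC/dt = Q(C_in − C) ⇒ τ = V/Q = 50.692 min.
C(t) = C_in + (C₀ − C_in) e^(−t/τ). Set C = 0.832 and solve for t:
e^(−t/τ) = (C − C_in)/(C₀ − C_in) = (0.832 − 1.32)/(0 − 1.32) = 0.36970
t = −τ ln(…) = 50.692 × 0.99507 = 50.442 min.

50.4 min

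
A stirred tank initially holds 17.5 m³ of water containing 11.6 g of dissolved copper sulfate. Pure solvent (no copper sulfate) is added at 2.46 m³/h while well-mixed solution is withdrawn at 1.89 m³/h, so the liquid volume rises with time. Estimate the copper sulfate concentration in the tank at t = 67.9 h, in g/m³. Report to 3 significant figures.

0.00431 g/m³

Let m(t) be the amount of copper sulfate. Volume: V(t) = V₀ + (Q_in − Q_out) t = 17.5 + 0.57000 t; V(67.9) = 56.203 m³.
Solute balance: dm/dt = 0 − Q_out C = −Q_out m/V(t).
dm/m = −Q_out dt/(V₀ + 0.57000 t); integrating gives ln(m/m₀) = −(Q_out/(Q_in−Q_out)) ln(V/V₀).
m = m₀ (V₀/V)^(Q_out/(Q_in−Q_out)) = 11.6 × (17.5/56.203)^(3.3158) = 0.24226 g.
C = m/V = 0.24226/56.203 = 0.0043104 g/m³.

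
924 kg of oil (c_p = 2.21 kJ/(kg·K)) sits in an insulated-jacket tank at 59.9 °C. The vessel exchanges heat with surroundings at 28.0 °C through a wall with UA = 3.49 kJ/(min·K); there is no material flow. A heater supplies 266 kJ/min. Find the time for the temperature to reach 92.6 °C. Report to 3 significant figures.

Lumped-capacitance energy balance: M c_p dT/dt = UA(T_amb − T) + Q̇.
τ = M c_p/UA = 585.11 min; T_ss = T_amb + Q̇/UA = 28.0 + 266/3.49 = 104.22 °C.
T(t) = T_ss + (T₀ − T_ss)e^(−t/τ); set T = 92.6:
t = −τ ln[(T − T_ss)/(T₀ − T_ss)] = −585.11 · ln(0.26215) = 783.38 min.

783 min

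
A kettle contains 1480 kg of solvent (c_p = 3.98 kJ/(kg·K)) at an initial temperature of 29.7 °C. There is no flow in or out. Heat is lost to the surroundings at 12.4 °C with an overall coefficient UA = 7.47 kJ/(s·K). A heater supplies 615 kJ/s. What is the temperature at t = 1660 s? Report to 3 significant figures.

Lumped-capacitance energy balance: M c_p dT/dt = UA(T_amb − T) + Q̇.
dT/dt = (T_ss − T)/τ with T_ss = T_amb + Q̇/UA = 12.4 + 615/7.47 = 94.729 °C, τ = M c_p/UA = 1480·3.98/7.47 = 788.54 s.
This is linear first-order; T(t) = T_ss + (T₀ − T_ss) e^(−t/τ).
T(1660) = 94.729 + (-65.029)·0.12183 = 86.807 °C.

86.8 °C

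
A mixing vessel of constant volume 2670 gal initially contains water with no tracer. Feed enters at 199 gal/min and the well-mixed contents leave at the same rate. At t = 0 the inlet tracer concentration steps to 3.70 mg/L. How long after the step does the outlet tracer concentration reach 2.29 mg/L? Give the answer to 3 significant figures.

12.9 min

Transient balance on the dissolved component: V dC/dt = Q(C_in − C), so τ = V/Q = 13.417 min.
C(t) = C_in + (C₀ − C_in) e^(−t/τ). Set C = 2.29 and solve for t:
e^(−t/τ) = (C − C_in)/(C₀ − C_in) = (2.29 − 3.70)/(0 − 3.70) = 0.38108
t = −τ ln(…) = 13.417 × 0.96474 = 12.944 min.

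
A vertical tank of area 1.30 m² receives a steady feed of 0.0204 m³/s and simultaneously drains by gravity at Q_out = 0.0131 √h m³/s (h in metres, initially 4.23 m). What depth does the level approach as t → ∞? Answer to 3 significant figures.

A dh/dt = Q_in − 0.0131 √h. Steady state requires inflow = outflow:
Q_in = 0.0131 √h_ss ⇒ √h_ss = 0.0204/0.0131 = 1.5573.
h_ss = 1.5573² = 2.4250 m. (Since h₀ = 4.23 m > h_ss, the level will fall toward this value.)

2.43 m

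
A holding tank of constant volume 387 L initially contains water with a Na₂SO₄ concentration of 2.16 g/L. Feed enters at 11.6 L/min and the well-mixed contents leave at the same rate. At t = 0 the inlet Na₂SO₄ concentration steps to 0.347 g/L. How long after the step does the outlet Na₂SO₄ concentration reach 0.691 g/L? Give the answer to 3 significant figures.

55.5 min

Species balance: V dC/dt = Q(C_in − C) ⇒ τ = V/Q = 33.362 min.
C(t) = C_in + (C₀ − C_in) e^(−t/τ). Set C = 0.691 and solve for t:
e^(−t/τ) = (C − C_in)/(C₀ − C_in) = (0.691 − 0.347)/(2.16 − 0.347) = 0.18974
t = −τ ln(…) = 33.362 × 1.6621 = 55.451 min.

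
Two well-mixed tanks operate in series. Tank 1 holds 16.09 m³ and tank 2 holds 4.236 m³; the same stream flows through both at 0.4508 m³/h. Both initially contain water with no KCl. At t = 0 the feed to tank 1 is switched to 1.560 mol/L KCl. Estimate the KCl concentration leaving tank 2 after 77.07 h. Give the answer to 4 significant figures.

Species balance on tank i: dCᵢ/dt = (Cᵢ₋₁ − Cᵢ)/τᵢ with τᵢ = Vᵢ/Q.
τ₁ = 16.09/0.4508 = 35.6921 h; τ₂ = 4.236/0.4508 = 9.39663 h.
Solving the cascade with C₁(0)=C₂(0)=0 gives C₂(t) = C_in[1 − (τ₁ e^(−t/τ₁) − τ₂ e^(−t/τ₂))/(τ₁ − τ₂)].
At t = 77.07: e^(−t/τ₁) = 0.115406, e^(−t/τ₂) = 0.000274138.
C₂ = 1.560·[1 − (35.6921·0.115406 − 9.39663·0.000274138)/(26.2955)] = 1.560·0.843452 = 1.31579 mol/L.

1.316 mol/L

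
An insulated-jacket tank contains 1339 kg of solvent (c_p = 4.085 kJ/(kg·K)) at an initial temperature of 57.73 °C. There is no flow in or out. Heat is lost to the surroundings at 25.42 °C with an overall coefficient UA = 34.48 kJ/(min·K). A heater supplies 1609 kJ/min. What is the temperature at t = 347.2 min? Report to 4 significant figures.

70.48 °C

M c_p dT/dt = −UA(T − T_amb) + Q̇.
dT/dt = (T_ss − T)/τ with T_ss = T_amb + Q̇/UA = 25.42 + 1609/34.48 = 72.0847 °C, τ = M c_p/UA = 1339·4.085/34.48 = 158.637 min.
This is linear first-order; T(t) = T_ss + (T₀ − T_ss) e^(−t/τ).
T(347.2) = 72.0847 + (-14.3547)·0.112069 = 70.4760 °C.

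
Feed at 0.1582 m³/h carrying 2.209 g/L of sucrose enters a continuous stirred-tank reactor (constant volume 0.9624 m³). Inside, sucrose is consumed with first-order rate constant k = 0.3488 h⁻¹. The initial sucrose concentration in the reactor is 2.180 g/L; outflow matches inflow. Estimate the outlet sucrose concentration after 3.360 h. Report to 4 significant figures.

0.9701 g/L

Accumulation = in − out − consumed: V dC/dt = Q C_in − Q C − k V C.
dC/dt = (Q/V) C_in − (Q/V + k) C; effective rate a = Q/V + k = 0.164381 + 0.3488 = 0.513181 h⁻¹.
C_ss = Q C_in/(Q + kV) = 0.707581 g/L; C(t) = C_ss + (C₀ − C_ss) e^(−a t).
C(3.360) = 0.707581 + (1.47242)·e^(−0.513181·3.360) = 0.707581 + (1.47242)·0.178300 = 0.970114 g/L.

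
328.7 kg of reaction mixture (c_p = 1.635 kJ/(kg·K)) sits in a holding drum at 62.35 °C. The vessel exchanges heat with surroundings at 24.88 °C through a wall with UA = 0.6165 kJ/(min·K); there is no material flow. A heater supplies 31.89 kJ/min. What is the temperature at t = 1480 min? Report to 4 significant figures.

Lumped-capacitance energy balance: M c_p dT/dt = UA(T_amb − T) + Q̇.
dT/dt = (T_ss − T)/τ with T_ss = T_amb + Q̇/UA = 24.88 + 31.89/0.6165 = 76.6075 °C, τ = M c_p/UA = 328.7·1.635/0.6165 = 871.735 min.
Integrating: T(t) = T_ss + (T₀ − T_ss) e^(−t/τ).
T(1480) = 76.6075 + (-14.2575)·0.183092 = 73.9971 °C.

74.00 °C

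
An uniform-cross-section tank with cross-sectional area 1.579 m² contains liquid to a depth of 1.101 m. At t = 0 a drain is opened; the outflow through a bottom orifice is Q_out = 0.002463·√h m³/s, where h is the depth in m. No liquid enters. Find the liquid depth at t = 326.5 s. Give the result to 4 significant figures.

0.6315 m

Mass balance (ρ constant): A dh/dt = −0.002463 √h.
∫ h^(−1/2) dh = −(0.002463/A) ∫ dt, giving 2√h = 2√h₀ − (0.002463/A) t.
√h = √1.101 − 0.002463·326.5/(2·1.579) = 1.04929 − 0.254645 = 0.794640.
h = 0.794640² = 0.631453 m.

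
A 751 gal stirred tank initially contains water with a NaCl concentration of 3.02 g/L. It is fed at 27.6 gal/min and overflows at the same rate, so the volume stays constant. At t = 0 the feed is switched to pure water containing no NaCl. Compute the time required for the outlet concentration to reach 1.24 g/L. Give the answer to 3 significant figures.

Species balance: V dC/dt = Q(C_in − C) ⇒ τ = V/Q = 27.210 min.
C(t) = C_in + (C₀ − C_in) e^(−t/τ). Set C = 1.24 and solve for t:
e^(−t/τ) = (C − C_in)/(C₀ − C_in) = (1.24 − 0)/(3.02 − 0) = 0.41060
t = −τ ln(…) = 27.210 × 0.89015 = 24.221 min.

24.2 min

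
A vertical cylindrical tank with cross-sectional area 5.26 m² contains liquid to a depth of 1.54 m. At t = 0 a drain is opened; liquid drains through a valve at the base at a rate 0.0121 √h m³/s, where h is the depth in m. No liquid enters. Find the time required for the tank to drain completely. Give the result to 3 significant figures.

With no inflow, A dh/dt = −0.0121 √h.
This is separable: 2 d(√h)/dt = −0.0121/A, so √h = √h₀ − (0.0121/(2A)) t.
Tank is empty when √h = 0: t_empty = 2A√h₀/0.0121.
t_empty = 2·5.26·√1.54/0.0121 = 10.520·1.2410/0.0121 = 1078.9 s.

1080 s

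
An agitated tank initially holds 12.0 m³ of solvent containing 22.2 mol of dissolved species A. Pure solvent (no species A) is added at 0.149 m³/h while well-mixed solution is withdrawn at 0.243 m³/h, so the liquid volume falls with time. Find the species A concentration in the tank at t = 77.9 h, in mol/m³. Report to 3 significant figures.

0.416 mol/m³

Total volume: dV/dt = Q_in − Q_out = -0.094000 m³/h, so V(t) = 12.0 − 0.094000 t and V(77.9) = 4.6774 m³.
Species balance (pure solvent in): dm/dt = −Q_out · m/V(t).
Separate: dm/m = −Q_out dt/V(t) ⇒ ln(m/m₀) = −(Q_out/(Q_in−Q_out)) ln(V/V₀).
m = m₀ (V₀/V)^(Q_out/(Q_in−Q_out)) = 22.2 × (12.0/4.6774)^(-2.5851) = 1.9435 mol.
C = m/V = 1.9435/4.6774 = 0.41551 mol/m³.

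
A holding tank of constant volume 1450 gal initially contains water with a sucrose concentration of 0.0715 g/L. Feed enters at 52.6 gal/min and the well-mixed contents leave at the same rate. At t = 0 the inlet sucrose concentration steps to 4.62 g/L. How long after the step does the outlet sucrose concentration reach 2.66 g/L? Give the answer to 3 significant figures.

Species balance: V dC/dt = Q(C_in − C) ⇒ τ = V/Q = 27.567 min.
C(t) = C_in + (C₀ − C_in) e^(−t/τ). Set C = 2.66 and solve for t:
e^(−t/τ) = (C − C_in)/(C₀ − C_in) = (2.66 − 4.62)/(0.0715 − 4.62) = 0.43091
t = −τ ln(…) = 27.567 × 0.84185 = 23.207 min.

23.2 min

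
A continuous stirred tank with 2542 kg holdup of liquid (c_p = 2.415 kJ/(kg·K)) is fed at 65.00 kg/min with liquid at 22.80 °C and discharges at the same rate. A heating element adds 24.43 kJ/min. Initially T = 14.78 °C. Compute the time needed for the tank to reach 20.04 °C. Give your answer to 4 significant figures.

40.32 min

First-law balance (no shaft work): M c_p dT/dt = ṁ c_p (T_in − T) + 24.43.
τ = M/ṁ = 39.1077 min; T_ss = T_in + Q̇/(ṁ c_p) = 22.9556 °C.
T(t) = T_ss + (T₀ − T_ss) e^(−t/τ). Set T = 20.04:
e^(−t/τ) = (20.04 − 22.9556)/(14.78 − 22.9556) = 0.356624
t = −39.1077 · ln(0.356624) = 40.3228 min.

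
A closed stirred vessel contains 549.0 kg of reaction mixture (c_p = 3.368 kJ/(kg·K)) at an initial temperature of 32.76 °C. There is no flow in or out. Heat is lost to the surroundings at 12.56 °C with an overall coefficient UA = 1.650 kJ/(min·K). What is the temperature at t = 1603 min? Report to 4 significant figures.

17.39 °C

M c_p dT/dt = −UA(T − T_amb).
dT/dt = (T_ss − T)/τ with T_ss = T_amb = 12.5600 °C, τ = M c_p/UA = 549.0·3.368/1.650 = 1120.63 min.
This is linear first-order; T(t) = T_ss + (T₀ − T_ss) e^(−t/τ).
T(1603) = 12.5600 + (20.2000)·0.239201 = 17.3919 °C.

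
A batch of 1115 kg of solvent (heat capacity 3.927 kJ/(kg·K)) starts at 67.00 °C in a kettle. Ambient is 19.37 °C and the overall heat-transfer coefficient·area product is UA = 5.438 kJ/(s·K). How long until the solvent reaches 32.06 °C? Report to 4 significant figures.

1065 s

M c_p dT/dt = −UA(T − T_amb).
τ = M c_p/UA = 805.187 s; T_ss = T_amb = 19.3700 °C.
T(t) = T_ss + (T₀ − T_ss)e^(−t/τ); set T = 32.06:
t = −τ ln[(T − T_ss)/(T₀ − T_ss)] = −805.187 · ln(0.266429) = 1064.98 s.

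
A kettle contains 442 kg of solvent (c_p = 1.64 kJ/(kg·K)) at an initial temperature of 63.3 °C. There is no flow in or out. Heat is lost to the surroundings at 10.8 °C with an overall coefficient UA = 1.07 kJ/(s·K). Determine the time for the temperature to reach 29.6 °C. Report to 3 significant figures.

696 s

Lumped-capacitance energy balance: M c_p dT/dt = UA(T_amb − T).
τ = M c_p/UA = 677.46 s; T_ss = T_amb = 10.800 °C.
T(t) = T_ss + (T₀ − T_ss)e^(−t/τ); set T = 29.6:
t = −τ ln[(T − T_ss)/(T₀ − T_ss)] = −677.46 · ln(0.35810) = 695.72 s.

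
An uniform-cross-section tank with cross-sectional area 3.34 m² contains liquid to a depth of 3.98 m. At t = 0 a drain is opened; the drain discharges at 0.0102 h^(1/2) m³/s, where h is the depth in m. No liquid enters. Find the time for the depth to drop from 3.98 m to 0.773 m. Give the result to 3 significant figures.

Accumulation of liquid (constant cross-section A): A dh/dt = −0.0102 √h.
∫ h^(−1/2) dh = −(0.0102/A) ∫ dt, giving 2√h = 2√h₀ − (0.0102/A) t.
t = 2A(√h₀ − √h)/0.0102 = 2·3.34·(√3.98 − √0.773)/0.0102
  = 6.6800 × (1.9950 − 0.87920) / 0.0102 = 730.73 s.

731 s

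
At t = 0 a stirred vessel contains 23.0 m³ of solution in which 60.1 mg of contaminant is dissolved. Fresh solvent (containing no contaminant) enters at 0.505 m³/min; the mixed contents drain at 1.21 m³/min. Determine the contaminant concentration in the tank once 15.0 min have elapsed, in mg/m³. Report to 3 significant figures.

Total volume: dV/dt = Q_in − Q_out = -0.70500 m³/min, so V(t) = 23.0 − 0.70500 t and V(15.0) = 12.425 m³.
Species balance (pure solvent in): dm/dt = −Q_out · m/V(t).
Separate: dm/m = −Q_out dt/V(t) ⇒ ln(m/m₀) = −(Q_out/(Q_in−Q_out)) ln(V/V₀).
m = m₀ (V₀/V)^(Q_out/(Q_in−Q_out)) = 60.1 × (23.0/12.425)^(-1.7163) = 20.887 mg.
C = m/V = 20.887/12.425 = 1.6811 mg/m³.

1.68 mg/m³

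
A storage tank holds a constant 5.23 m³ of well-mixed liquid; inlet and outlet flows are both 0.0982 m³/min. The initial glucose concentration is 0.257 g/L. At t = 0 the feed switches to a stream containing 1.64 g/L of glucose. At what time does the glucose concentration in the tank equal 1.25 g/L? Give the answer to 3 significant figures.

Species balance on the tank: V dC/dt = Q(C_in − C), so τ = V/Q = 53.259 min.
C(t) = C_in + (C₀ − C_in) e^(−t/τ). Set C = 1.25 and solve for t:
e^(−t/τ) = (C − C_in)/(C₀ − C_in) = (1.25 − 1.64)/(0.257 − 1.64) = 0.28200
t = −τ ln(…) = 53.259 × 1.2659 = 67.418 min.

67.4 min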